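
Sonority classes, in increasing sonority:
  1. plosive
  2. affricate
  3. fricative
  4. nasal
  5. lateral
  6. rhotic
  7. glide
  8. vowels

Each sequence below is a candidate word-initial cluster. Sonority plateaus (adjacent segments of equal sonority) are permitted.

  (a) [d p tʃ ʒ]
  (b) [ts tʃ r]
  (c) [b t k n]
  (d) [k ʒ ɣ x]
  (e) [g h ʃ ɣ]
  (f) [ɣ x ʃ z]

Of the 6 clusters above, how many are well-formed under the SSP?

(a) sonority 1-1-2-3: well-formed.
(b) sonority 2-2-6: well-formed.
(c) sonority 1-1-1-4: well-formed.
(d) sonority 1-3-3-3: well-formed.
(e) sonority 1-3-3-3: well-formed.
(f) sonority 3-3-3-3: well-formed.

6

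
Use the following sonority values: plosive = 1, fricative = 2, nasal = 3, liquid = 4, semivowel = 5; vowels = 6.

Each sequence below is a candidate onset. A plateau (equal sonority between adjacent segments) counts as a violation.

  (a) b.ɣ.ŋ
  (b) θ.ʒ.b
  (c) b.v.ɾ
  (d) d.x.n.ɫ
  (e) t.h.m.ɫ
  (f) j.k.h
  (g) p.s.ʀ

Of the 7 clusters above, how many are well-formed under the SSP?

5

(a) b.ɣ.ŋ: profile 1-2-3 — obeys.
(b) θ.ʒ.b: profile 2-2-1 — violates.
(c) b.v.ɾ: profile 1-2-4 — obeys.
(d) d.x.n.ɫ: profile 1-2-3-4 — obeys.
(e) t.h.m.ɫ: profile 1-2-3-4 — obeys.
(f) j.k.h: profile 5-1-2 — violates.
(g) p.s.ʀ: profile 1-2-4 — obeys.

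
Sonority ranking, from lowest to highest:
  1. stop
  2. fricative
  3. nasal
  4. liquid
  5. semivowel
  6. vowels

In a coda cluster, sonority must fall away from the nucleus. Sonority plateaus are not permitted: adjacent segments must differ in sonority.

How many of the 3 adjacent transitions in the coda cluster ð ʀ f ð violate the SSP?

/ð/ is a fricative (sonority 2).
/ʀ/ is a liquid (sonority 4).
/f/ is a fricative (sonority 2).
/ð/ is a fricative (sonority 2).
/ð/→/ʀ/: 2→4 (does not fall) — violation.
/ʀ/→/f/: 4→2 (falls) — ok.
/f/→/ð/: 2→2 (plateau) — violation.

2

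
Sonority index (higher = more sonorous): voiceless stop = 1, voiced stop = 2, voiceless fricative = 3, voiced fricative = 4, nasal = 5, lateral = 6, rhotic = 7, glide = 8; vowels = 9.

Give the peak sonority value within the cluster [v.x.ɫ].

/v/ — voiced fricative, sonority 4.
/x/ — voiceless fricative, sonority 3.
/ɫ/ — lateral, sonority 6.
The maximum is 6.

6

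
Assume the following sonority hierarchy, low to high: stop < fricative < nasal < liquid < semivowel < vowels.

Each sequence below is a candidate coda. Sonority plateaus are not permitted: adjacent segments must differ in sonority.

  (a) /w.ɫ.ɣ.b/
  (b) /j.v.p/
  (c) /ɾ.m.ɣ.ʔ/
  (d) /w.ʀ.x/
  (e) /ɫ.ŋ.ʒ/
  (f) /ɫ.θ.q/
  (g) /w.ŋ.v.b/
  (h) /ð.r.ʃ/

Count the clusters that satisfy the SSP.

(a) /w.ɫ.ɣ.b/: profile 5-4-2-1 — obeys.
(b) /j.v.p/: profile 5-2-1 — obeys.
(c) /ɾ.m.ɣ.ʔ/: profile 4-3-2-1 — obeys.
(d) /w.ʀ.x/: profile 5-4-2 — obeys.
(e) /ɫ.ŋ.ʒ/: profile 4-3-2 — obeys.
(f) /ɫ.θ.q/: profile 4-2-1 — obeys.
(g) /w.ŋ.v.b/: profile 5-3-2-1 — obeys.
(h) /ð.r.ʃ/: profile 2-4-2 — violates.

7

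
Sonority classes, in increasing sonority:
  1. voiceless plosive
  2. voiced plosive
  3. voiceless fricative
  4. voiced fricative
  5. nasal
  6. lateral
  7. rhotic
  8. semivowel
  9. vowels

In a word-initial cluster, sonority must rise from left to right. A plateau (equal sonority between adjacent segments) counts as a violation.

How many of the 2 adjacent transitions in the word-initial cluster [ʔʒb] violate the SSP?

1

/ʔ/ is a voiceless plosive (sonority 1).
/ʒ/ is a voiced fricative (sonority 4).
/b/ is a voiced plosive (sonority 2).
/ʔ/→/ʒ/: 1→4 (rises) — ok.
/ʒ/→/b/: 4→2 (does not rise) — violation.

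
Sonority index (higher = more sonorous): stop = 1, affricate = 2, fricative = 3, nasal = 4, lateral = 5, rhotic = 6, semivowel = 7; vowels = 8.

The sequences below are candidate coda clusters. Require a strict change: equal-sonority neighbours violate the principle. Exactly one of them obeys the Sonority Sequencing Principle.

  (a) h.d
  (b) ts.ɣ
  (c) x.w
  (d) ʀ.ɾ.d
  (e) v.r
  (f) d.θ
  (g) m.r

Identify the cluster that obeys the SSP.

a

(a) h.d: profile 3-1 — obeys.
(b) ts.ɣ: profile 2-3 — violates.
(c) x.w: profile 3-7 — violates.
(d) ʀ.ɾ.d: profile 6-6-1 — violates.
(e) v.r: profile 3-6 — violates.
(f) d.θ: profile 1-3 — violates.
(g) m.r: profile 4-6 — violates.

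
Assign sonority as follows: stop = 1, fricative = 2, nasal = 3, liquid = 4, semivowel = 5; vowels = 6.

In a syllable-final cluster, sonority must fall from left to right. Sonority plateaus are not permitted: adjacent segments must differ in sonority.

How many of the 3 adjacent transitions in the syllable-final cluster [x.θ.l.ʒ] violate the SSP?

2

/x/ — fricative, sonority 2.
/θ/ — fricative, sonority 2.
/l/ — liquid, sonority 4.
/ʒ/ — fricative, sonority 2.
/x/→/θ/: 2→2 (plateau) — violation.
/θ/→/l/: 2→4 (does not fall) — violation.
/l/→/ʒ/: 4→2 (falls) — ok.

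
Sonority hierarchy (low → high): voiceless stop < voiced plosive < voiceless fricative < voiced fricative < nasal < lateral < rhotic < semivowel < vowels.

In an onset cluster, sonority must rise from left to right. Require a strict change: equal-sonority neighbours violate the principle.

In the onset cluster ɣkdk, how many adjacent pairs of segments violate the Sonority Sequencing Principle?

/ɣ/ — voiced fricative, sonority 4.
/k/ — voiceless stop, sonority 1.
/d/ — voiced plosive, sonority 2.
/k/ — voiceless stop, sonority 1.
/ɣ/→/k/: 4→1 (does not rise) — violation.
/k/→/d/: 1→2 (rises) — ok.
/d/→/k/: 2→1 (does not rise) — violation.

2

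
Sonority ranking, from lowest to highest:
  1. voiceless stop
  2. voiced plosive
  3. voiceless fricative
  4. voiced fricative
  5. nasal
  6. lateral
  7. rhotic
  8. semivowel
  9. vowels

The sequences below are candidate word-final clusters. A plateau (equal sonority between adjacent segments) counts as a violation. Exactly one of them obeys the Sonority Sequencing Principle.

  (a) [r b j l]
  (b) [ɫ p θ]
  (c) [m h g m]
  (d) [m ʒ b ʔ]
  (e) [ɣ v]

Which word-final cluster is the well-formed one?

d

(a) sonority 7-2-8-6: ill-formed.
(b) sonority 6-1-3: ill-formed.
(c) sonority 5-3-2-5: ill-formed.
(d) sonority 5-4-2-1: well-formed.
(e) sonority 4-4: ill-formed.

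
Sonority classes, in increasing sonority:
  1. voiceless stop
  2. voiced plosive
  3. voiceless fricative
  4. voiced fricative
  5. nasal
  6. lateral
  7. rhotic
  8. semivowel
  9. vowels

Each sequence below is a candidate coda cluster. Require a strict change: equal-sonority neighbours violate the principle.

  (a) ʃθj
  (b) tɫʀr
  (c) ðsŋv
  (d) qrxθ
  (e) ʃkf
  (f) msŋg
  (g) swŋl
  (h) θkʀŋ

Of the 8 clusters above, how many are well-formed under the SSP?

0

(a) 3-3-8 → violates
(b) 1-6-7-7 → violates
(c) 4-3-5-4 → violates
(d) 1-7-3-3 → violates
(e) 3-1-3 → violates
(f) 5-3-5-2 → violates
(g) 3-8-5-6 → violates
(h) 3-1-7-5 → violates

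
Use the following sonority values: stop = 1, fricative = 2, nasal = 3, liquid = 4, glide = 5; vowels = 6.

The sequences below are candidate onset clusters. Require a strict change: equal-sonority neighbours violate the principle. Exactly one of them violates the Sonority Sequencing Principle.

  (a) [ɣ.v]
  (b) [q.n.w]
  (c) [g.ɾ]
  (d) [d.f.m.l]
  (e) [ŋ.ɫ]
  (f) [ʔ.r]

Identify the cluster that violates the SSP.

(a) 2-2 → violates
(b) 1-3-5 → obeys
(c) 1-4 → obeys
(d) 1-2-3-4 → obeys
(e) 3-4 → obeys
(f) 1-4 → obeys

a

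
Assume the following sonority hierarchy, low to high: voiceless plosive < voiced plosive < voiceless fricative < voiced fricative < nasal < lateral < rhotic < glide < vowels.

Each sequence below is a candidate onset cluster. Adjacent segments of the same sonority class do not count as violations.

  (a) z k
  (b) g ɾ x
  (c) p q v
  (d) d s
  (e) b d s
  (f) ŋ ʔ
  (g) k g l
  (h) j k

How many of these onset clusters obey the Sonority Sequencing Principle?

4

(a) sonority 4-1: ill-formed.
(b) sonority 2-7-3: ill-formed.
(c) sonority 1-1-4: well-formed.
(d) sonority 2-3: well-formed.
(e) sonority 2-2-3: well-formed.
(f) sonority 5-1: ill-formed.
(g) sonority 1-2-6: well-formed.
(h) sonority 8-1: ill-formed.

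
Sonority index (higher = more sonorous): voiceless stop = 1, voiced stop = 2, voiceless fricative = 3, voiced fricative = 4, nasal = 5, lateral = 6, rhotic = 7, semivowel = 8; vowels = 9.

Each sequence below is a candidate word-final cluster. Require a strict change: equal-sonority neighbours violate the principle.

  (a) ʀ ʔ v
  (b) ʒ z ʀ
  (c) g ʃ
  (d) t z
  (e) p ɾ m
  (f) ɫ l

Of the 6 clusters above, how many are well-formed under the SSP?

0

(a) sonority 7-1-4: ill-formed.
(b) sonority 4-4-7: ill-formed.
(c) sonority 2-3: ill-formed.
(d) sonority 1-4: ill-formed.
(e) sonority 1-7-5: ill-formed.
(f) sonority 6-6: ill-formed.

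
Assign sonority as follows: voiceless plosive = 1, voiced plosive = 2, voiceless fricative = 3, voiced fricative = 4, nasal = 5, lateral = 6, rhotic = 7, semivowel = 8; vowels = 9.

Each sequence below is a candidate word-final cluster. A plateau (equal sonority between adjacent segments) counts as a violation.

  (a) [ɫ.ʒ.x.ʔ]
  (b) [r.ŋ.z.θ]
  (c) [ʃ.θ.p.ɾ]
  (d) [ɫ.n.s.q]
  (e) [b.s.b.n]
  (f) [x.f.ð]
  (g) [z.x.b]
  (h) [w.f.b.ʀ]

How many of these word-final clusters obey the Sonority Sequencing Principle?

(a) sonority 6-4-3-1: well-formed.
(b) sonority 7-5-4-3: well-formed.
(c) sonority 3-3-1-7: ill-formed.
(d) sonority 6-5-3-1: well-formed.
(e) sonority 2-3-2-5: ill-formed.
(f) sonority 3-3-4: ill-formed.
(g) sonority 4-3-2: well-formed.
(h) sonority 8-3-2-7: ill-formed.

4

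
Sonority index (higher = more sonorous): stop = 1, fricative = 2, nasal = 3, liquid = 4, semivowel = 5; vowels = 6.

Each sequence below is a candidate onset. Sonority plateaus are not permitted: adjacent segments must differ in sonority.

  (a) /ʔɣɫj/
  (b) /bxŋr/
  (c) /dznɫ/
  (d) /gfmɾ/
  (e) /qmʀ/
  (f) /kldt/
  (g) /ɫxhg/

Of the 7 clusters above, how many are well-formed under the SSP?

5

(a) 1-2-4-5 → obeys
(b) 1-2-3-4 → obeys
(c) 1-2-3-4 → obeys
(d) 1-2-3-4 → obeys
(e) 1-3-4 → obeys
(f) 1-4-1-1 → violates
(g) 4-2-2-1 → violates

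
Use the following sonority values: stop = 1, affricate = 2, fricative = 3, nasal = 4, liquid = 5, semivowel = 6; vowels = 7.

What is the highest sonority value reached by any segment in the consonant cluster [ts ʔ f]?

/ts/ — affricate, sonority 2.
/ʔ/ — stop, sonority 1.
/f/ — fricative, sonority 3.
The maximum is 3.

3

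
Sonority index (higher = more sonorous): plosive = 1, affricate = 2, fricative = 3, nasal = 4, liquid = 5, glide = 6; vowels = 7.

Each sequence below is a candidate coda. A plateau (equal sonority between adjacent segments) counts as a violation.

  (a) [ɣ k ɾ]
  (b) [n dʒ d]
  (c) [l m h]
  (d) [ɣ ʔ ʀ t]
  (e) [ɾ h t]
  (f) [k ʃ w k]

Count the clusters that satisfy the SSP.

(a) 3-1-5 → violates
(b) 4-2-1 → obeys
(c) 5-4-3 → obeys
(d) 3-1-5-1 → violates
(e) 5-3-1 → obeys
(f) 1-3-6-1 → violates

3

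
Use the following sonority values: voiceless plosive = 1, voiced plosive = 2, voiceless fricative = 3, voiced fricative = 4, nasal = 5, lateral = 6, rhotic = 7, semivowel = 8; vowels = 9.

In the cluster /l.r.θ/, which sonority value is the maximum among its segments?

/l/: lateral = 6.
/r/: rhotic = 7.
/θ/: voiceless fricative = 3.
The maximum is 7.

7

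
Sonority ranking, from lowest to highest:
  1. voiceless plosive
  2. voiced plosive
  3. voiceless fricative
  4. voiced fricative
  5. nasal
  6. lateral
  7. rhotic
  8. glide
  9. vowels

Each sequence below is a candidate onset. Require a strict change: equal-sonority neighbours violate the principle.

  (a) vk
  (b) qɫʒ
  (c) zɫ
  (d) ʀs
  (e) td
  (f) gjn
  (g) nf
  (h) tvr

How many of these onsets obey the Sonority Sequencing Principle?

3

(a) 4-1 → violates
(b) 1-6-4 → violates
(c) 4-6 → obeys
(d) 7-3 → violates
(e) 1-2 → obeys
(f) 2-8-5 → violates
(g) 5-3 → violates
(h) 1-4-7 → obeys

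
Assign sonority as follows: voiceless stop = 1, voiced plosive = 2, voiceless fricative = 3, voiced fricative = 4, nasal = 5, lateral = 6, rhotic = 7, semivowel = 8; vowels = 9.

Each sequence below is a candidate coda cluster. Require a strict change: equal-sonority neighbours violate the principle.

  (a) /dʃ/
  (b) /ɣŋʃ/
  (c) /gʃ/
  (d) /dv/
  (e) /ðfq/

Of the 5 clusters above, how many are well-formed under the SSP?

1

(a) sonority 2-3: ill-formed.
(b) sonority 4-5-3: ill-formed.
(c) sonority 2-3: ill-formed.
(d) sonority 2-4: ill-formed.
(e) sonority 4-3-1: well-formed.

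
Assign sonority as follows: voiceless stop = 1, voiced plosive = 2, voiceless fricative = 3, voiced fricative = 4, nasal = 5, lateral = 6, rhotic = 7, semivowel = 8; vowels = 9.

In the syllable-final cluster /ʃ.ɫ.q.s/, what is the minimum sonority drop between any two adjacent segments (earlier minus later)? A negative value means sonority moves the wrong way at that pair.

-3

/ʃ/: voiceless fricative = 3.
/ɫ/: lateral = 6.
/q/: voiceless stop = 1.
/s/: voiceless fricative = 3.
/ʃ/→/ɫ/: change -3.
/ɫ/→/q/: change +5.
/q/→/s/: change -2.
Minimum = -3.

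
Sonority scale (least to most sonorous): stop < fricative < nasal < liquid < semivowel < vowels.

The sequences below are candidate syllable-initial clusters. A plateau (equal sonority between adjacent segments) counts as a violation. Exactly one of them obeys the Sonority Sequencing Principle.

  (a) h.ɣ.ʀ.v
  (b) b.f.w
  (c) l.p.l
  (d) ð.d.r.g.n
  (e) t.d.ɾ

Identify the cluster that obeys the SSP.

b

(a) h.ɣ.ʀ.v: profile 2-2-4-2 — violates.
(b) b.f.w: profile 1-2-5 — obeys.
(c) l.p.l: profile 4-1-4 — violates.
(d) ð.d.r.g.n: profile 2-1-4-1-3 — violates.
(e) t.d.ɾ: profile 1-1-4 — violates.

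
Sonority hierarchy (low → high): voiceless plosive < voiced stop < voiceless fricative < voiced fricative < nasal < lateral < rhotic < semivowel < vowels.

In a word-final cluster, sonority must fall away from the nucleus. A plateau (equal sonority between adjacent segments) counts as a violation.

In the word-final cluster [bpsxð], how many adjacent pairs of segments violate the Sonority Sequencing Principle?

/b/ is a voiced stop (sonority 2).
/p/ is a voiceless plosive (sonority 1).
/s/ is a voiceless fricative (sonority 3).
/x/ is a voiceless fricative (sonority 3).
/ð/ is a voiced fricative (sonority 4).
/b/→/p/: 2→1 (falls) — ok.
/p/→/s/: 1→3 (does not fall) — violation.
/s/→/x/: 3→3 (plateau) — violation.
/x/→/ð/: 3→4 (does not fall) — violation.

3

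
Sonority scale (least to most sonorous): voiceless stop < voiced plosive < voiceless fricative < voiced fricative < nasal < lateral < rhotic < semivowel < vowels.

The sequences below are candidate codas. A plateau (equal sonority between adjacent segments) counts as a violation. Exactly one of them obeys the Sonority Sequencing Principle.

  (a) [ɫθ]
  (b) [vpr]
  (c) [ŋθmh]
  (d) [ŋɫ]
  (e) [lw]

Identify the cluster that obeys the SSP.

(a) [ɫθ]: profile 6-3 — obeys.
(b) [vpr]: profile 4-1-7 — violates.
(c) [ŋθmh]: profile 5-3-5-3 — violates.
(d) [ŋɫ]: profile 5-6 — violates.
(e) [lw]: profile 6-8 — violates.

a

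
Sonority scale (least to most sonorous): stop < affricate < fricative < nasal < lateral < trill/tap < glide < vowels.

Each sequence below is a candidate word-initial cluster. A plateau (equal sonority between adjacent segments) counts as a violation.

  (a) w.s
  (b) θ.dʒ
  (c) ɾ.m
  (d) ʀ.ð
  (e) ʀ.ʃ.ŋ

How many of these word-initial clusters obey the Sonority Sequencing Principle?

0

(a) 7-3 → violates
(b) 3-2 → violates
(c) 6-4 → violates
(d) 6-3 → violates
(e) 6-3-4 → violates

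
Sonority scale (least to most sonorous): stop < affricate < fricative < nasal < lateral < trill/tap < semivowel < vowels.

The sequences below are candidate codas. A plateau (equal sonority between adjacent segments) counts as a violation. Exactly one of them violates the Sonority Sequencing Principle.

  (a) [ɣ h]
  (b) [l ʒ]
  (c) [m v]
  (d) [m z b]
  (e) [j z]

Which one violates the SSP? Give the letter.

(a) 3-3 → violates
(b) 5-3 → obeys
(c) 4-3 → obeys
(d) 4-3-1 → obeys
(e) 7-3 → obeys

a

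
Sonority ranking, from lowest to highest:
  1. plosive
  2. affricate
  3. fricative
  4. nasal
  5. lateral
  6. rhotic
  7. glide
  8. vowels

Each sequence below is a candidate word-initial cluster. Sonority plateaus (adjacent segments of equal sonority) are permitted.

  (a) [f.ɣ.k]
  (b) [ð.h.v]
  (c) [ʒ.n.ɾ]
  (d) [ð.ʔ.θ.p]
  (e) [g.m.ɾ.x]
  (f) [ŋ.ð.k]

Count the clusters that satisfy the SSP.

2

(a) [f.ɣ.k]: profile 3-3-1 — violates.
(b) [ð.h.v]: profile 3-3-3 — obeys.
(c) [ʒ.n.ɾ]: profile 3-4-6 — obeys.
(d) [ð.ʔ.θ.p]: profile 3-1-3-1 — violates.
(e) [g.m.ɾ.x]: profile 1-4-6-3 — violates.
(f) [ŋ.ð.k]: profile 4-3-1 — violates.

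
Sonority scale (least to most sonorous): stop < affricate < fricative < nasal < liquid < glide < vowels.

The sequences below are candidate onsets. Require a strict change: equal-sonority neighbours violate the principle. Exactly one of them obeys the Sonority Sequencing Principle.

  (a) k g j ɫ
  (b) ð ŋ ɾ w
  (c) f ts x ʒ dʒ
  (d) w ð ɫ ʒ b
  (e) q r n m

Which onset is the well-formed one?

(a) k g j ɫ: profile 1-1-6-5 — violates.
(b) ð ŋ ɾ w: profile 3-4-5-6 — obeys.
(c) f ts x ʒ dʒ: profile 3-2-3-3-2 — violates.
(d) w ð ɫ ʒ b: profile 6-3-5-3-1 — violates.
(e) q r n m: profile 1-5-4-4 — violates.

b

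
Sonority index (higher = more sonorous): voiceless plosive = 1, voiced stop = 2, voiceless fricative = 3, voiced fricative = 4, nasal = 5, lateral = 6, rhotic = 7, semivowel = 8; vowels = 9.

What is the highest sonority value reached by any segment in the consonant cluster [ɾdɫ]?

7

/ɾ/ — rhotic, sonority 7.
/d/ — voiced stop, sonority 2.
/ɫ/ — lateral, sonority 6.
The maximum is 7.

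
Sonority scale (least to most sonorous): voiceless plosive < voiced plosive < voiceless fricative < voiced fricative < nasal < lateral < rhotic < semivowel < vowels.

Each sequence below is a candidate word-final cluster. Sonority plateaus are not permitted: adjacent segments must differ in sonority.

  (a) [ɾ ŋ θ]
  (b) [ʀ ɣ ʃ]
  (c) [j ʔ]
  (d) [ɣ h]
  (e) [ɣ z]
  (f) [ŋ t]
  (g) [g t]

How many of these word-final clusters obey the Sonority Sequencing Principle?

(a) [ɾ ŋ θ]: profile 7-5-3 — obeys.
(b) [ʀ ɣ ʃ]: profile 7-4-3 — obeys.
(c) [j ʔ]: profile 8-1 — obeys.
(d) [ɣ h]: profile 4-3 — obeys.
(e) [ɣ z]: profile 4-4 — violates.
(f) [ŋ t]: profile 5-1 — obeys.
(g) [g t]: profile 2-1 — obeys.

6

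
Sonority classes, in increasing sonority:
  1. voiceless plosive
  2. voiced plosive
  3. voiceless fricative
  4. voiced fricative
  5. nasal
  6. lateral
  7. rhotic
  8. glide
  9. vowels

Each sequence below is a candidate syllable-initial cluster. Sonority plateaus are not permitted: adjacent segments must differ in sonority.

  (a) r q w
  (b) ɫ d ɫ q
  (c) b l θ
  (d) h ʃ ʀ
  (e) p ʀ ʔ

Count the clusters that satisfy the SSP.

0

(a) sonority 7-1-8: ill-formed.
(b) sonority 6-2-6-1: ill-formed.
(c) sonority 2-6-3: ill-formed.
(d) sonority 3-3-7: ill-formed.
(e) sonority 1-7-1: ill-formed.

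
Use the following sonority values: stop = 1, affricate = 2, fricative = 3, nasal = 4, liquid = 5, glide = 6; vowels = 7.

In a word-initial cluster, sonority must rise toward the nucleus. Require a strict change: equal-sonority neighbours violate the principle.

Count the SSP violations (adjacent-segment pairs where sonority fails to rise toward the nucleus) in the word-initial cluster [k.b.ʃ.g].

/k/ is a stop (sonority 1).
/b/ is a stop (sonority 1).
/ʃ/ is a fricative (sonority 3).
/g/ is a stop (sonority 1).
/k/→/b/: 1→1 (plateau) — violation.
/b/→/ʃ/: 1→3 (rises) — ok.
/ʃ/→/g/: 3→1 (does not rise) — violation.

2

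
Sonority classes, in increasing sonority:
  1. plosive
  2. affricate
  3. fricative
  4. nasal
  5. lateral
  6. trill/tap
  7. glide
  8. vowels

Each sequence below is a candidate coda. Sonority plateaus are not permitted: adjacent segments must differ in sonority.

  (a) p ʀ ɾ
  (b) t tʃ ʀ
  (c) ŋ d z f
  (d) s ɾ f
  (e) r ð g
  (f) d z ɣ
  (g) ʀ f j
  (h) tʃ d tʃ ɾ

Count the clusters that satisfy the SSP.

(a) p ʀ ɾ: profile 1-6-6 — violates.
(b) t tʃ ʀ: profile 1-2-6 — violates.
(c) ŋ d z f: profile 4-1-3-3 — violates.
(d) s ɾ f: profile 3-6-3 — violates.
(e) r ð g: profile 6-3-1 — obeys.
(f) d z ɣ: profile 1-3-3 — violates.
(g) ʀ f j: profile 6-3-7 — violates.
(h) tʃ d tʃ ɾ: profile 2-1-2-6 — violates.

1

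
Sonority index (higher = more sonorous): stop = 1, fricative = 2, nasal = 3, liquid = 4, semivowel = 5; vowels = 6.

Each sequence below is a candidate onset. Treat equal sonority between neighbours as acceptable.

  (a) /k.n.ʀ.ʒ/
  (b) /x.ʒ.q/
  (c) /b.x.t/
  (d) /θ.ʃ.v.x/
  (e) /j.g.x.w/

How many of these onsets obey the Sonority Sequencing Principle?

(a) 1-3-4-2 → violates
(b) 2-2-1 → violates
(c) 1-2-1 → violates
(d) 2-2-2-2 → obeys
(e) 5-1-2-5 → violates

1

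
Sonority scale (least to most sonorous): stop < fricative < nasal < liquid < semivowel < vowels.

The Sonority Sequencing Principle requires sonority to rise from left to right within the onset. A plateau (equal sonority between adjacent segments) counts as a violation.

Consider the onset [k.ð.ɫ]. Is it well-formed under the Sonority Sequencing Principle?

yes

/k/: stop = 1.
/ð/: fricative = 2.
/ɫ/: liquid = 4.
The profile 1-2-4 strictly rises, so the onset satisfies the SSP.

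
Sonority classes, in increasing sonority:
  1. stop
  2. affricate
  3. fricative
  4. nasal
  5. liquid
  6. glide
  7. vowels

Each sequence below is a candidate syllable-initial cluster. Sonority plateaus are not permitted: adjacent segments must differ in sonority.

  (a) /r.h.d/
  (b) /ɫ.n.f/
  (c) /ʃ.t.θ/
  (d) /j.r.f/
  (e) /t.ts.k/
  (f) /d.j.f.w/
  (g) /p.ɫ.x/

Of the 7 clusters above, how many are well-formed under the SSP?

0

(a) /r.h.d/: profile 5-3-1 — violates.
(b) /ɫ.n.f/: profile 5-4-3 — violates.
(c) /ʃ.t.θ/: profile 3-1-3 — violates.
(d) /j.r.f/: profile 6-5-3 — violates.
(e) /t.ts.k/: profile 1-2-1 — violates.
(f) /d.j.f.w/: profile 1-6-3-6 — violates.
(g) /p.ɫ.x/: profile 1-5-3 — violates.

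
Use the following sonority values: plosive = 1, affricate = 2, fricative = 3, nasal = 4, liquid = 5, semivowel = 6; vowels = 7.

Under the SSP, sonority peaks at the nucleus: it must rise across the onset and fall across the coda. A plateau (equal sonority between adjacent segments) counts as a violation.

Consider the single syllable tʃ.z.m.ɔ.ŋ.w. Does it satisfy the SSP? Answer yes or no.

Onset: /tʃ/ is an affricate (sonority 2), /z/ is a fricative (sonority 3), /m/ is a nasal (sonority 4); then the nucleus /ɔ/ (sonority 7).
Onset profile 2-3-4-7 — rises to the nucleus.
Coda: /ŋ/ is a nasal (sonority 4), /w/ is a semivowel (sonority 6).
Coda profile 7-4-6 — does not strictly fall throughout.

no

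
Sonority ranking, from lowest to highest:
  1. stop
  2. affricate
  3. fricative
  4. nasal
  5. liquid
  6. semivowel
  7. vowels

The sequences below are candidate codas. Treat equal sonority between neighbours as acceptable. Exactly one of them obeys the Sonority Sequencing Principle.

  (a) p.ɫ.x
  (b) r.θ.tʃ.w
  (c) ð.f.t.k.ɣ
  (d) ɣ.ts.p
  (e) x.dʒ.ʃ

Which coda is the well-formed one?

(a) p.ɫ.x: profile 1-5-3 — violates.
(b) r.θ.tʃ.w: profile 5-3-2-6 — violates.
(c) ð.f.t.k.ɣ: profile 3-3-1-1-3 — violates.
(d) ɣ.ts.p: profile 3-2-1 — obeys.
(e) x.dʒ.ʃ: profile 3-2-3 — violates.

d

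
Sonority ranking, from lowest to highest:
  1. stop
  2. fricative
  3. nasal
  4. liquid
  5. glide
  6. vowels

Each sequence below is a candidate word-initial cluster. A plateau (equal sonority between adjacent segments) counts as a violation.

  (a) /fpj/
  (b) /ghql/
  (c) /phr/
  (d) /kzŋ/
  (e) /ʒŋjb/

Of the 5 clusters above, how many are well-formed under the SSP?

2

(a) sonority 2-1-5: ill-formed.
(b) sonority 1-2-1-4: ill-formed.
(c) sonority 1-2-4: well-formed.
(d) sonority 1-2-3: well-formed.
(e) sonority 2-3-5-1: ill-formed.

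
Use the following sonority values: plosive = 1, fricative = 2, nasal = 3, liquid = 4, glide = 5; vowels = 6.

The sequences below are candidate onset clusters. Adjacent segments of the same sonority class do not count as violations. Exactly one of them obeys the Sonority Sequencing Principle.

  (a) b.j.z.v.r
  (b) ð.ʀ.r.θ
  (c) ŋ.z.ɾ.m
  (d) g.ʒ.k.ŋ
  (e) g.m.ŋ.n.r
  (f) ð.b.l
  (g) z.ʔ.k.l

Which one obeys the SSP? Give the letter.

e

(a) sonority 1-5-2-2-4: ill-formed.
(b) sonority 2-4-4-2: ill-formed.
(c) sonority 3-2-4-3: ill-formed.
(d) sonority 1-2-1-3: ill-formed.
(e) sonority 1-3-3-3-4: well-formed.
(f) sonority 2-1-4: ill-formed.
(g) sonority 2-1-1-4: ill-formed.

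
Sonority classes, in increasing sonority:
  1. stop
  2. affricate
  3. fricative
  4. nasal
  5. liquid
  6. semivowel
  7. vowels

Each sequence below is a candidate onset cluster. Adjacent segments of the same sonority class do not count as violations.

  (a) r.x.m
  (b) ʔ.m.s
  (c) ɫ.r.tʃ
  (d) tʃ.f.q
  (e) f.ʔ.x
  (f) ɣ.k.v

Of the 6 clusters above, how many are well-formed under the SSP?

(a) r.x.m: profile 5-3-4 — violates.
(b) ʔ.m.s: profile 1-4-3 — violates.
(c) ɫ.r.tʃ: profile 5-5-2 — violates.
(d) tʃ.f.q: profile 2-3-1 — violates.
(e) f.ʔ.x: profile 3-1-3 — violates.
(f) ɣ.k.v: profile 3-1-3 — violates.

0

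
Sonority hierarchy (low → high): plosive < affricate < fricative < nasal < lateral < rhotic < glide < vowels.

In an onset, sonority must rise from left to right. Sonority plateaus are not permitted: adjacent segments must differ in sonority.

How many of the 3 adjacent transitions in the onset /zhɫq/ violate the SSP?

2

/z/ is a fricative (sonority 3).
/h/ is a fricative (sonority 3).
/ɫ/ is a lateral (sonority 5).
/q/ is a plosive (sonority 1).
/z/→/h/: 3→3 (plateau) — violation.
/h/→/ɫ/: 3→5 (rises) — ok.
/ɫ/→/q/: 5→1 (does not rise) — violation.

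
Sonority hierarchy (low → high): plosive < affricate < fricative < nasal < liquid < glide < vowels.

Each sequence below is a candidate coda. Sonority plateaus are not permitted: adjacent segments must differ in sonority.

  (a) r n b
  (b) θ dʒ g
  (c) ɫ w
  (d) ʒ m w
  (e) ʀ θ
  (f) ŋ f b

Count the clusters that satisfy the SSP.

4

(a) sonority 5-4-1: well-formed.
(b) sonority 3-2-1: well-formed.
(c) sonority 5-6: ill-formed.
(d) sonority 3-4-6: ill-formed.
(e) sonority 5-3: well-formed.
(f) sonority 4-3-1: well-formed.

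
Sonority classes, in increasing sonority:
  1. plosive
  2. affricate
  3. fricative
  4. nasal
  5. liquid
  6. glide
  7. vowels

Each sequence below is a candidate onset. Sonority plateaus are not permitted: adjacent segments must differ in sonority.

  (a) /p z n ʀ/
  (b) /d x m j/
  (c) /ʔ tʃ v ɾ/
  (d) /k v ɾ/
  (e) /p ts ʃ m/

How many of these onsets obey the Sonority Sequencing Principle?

(a) /p z n ʀ/: profile 1-3-4-5 — obeys.
(b) /d x m j/: profile 1-3-4-6 — obeys.
(c) /ʔ tʃ v ɾ/: profile 1-2-3-5 — obeys.
(d) /k v ɾ/: profile 1-3-5 — obeys.
(e) /p ts ʃ m/: profile 1-2-3-4 — obeys.

5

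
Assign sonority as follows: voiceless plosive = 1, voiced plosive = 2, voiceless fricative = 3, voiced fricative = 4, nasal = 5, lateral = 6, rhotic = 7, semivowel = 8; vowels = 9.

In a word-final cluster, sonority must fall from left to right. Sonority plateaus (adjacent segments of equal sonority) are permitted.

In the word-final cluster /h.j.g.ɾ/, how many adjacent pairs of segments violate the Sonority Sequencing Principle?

/h/ is a voiceless fricative (sonority 3).
/j/ is a semivowel (sonority 8).
/g/ is a voiced plosive (sonority 2).
/ɾ/ is a rhotic (sonority 7).
/h/→/j/: 3→8 (does not fall) — violation.
/j/→/g/: 8→2 (falls) — ok.
/g/→/ɾ/: 2→7 (does not fall) — violation.

2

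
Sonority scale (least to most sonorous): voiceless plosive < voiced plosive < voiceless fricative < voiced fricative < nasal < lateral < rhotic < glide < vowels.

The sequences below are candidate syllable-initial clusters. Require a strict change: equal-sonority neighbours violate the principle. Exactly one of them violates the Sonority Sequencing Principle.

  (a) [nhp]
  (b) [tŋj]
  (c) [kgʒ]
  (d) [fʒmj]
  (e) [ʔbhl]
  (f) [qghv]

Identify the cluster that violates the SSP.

a

(a) [nhp]: profile 5-3-1 — violates.
(b) [tŋj]: profile 1-5-8 — obeys.
(c) [kgʒ]: profile 1-2-4 — obeys.
(d) [fʒmj]: profile 3-4-5-8 — obeys.
(e) [ʔbhl]: profile 1-2-3-6 — obeys.
(f) [qghv]: profile 1-2-3-4 — obeys.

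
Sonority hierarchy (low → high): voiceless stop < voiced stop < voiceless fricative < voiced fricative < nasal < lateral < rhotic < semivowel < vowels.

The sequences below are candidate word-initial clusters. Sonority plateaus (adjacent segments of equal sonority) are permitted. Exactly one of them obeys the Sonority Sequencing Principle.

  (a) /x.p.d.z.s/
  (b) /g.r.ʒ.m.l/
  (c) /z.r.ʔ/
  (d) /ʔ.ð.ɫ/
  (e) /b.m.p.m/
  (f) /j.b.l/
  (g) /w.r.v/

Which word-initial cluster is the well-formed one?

(a) 3-1-2-4-3 → violates
(b) 2-7-4-5-6 → violates
(c) 4-7-1 → violates
(d) 1-4-6 → obeys
(e) 2-5-1-5 → violates
(f) 8-2-6 → violates
(g) 8-7-4 → violates

d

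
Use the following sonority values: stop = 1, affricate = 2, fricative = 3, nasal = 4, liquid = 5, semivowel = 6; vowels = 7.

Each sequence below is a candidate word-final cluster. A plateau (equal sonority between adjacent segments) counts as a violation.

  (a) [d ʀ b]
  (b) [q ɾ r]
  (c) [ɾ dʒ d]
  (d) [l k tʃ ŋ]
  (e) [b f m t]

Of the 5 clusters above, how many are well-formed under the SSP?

(a) 1-5-1 → violates
(b) 1-5-5 → violates
(c) 5-2-1 → obeys
(d) 5-1-2-4 → violates
(e) 1-3-4-1 → violates

1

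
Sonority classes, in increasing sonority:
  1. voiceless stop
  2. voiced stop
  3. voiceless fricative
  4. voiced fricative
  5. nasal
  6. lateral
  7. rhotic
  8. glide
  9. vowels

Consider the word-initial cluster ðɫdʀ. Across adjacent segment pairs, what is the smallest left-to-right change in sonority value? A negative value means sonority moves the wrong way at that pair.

-4

/ð/: voiced fricative = 4.
/ɫ/: lateral = 6.
/d/: voiced stop = 2.
/ʀ/: rhotic = 7.
/ð/→/ɫ/: change +2.
/ɫ/→/d/: change -4.
/d/→/ʀ/: change +5.
Minimum = -4.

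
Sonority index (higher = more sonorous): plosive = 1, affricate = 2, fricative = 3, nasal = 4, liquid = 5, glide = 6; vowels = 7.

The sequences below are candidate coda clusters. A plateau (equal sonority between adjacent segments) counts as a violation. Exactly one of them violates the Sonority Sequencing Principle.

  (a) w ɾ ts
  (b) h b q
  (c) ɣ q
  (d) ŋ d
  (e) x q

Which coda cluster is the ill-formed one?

b

(a) 6-5-2 → obeys
(b) 3-1-1 → violates
(c) 3-1 → obeys
(d) 4-1 → obeys
(e) 3-1 → obeys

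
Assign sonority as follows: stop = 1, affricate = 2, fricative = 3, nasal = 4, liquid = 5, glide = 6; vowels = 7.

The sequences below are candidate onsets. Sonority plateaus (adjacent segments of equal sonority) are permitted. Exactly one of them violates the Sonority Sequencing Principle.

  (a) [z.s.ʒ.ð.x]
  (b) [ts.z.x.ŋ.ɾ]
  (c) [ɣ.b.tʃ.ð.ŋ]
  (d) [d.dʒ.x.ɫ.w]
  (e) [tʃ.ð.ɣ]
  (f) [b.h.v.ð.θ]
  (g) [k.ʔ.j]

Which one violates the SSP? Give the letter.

(a) sonority 3-3-3-3-3: well-formed.
(b) sonority 2-3-3-4-5: well-formed.
(c) sonority 3-1-2-3-4: ill-formed.
(d) sonority 1-2-3-5-6: well-formed.
(e) sonority 2-3-3: well-formed.
(f) sonority 1-3-3-3-3: well-formed.
(g) sonority 1-1-6: well-formed.

c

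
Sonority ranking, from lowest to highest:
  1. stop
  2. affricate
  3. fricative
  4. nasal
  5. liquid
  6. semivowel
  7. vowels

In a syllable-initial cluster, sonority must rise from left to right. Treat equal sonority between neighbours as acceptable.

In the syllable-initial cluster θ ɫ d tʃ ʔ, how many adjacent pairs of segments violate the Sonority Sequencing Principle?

2

/θ/ is a fricative (sonority 3).
/ɫ/ is a liquid (sonority 5).
/d/ is a stop (sonority 1).
/tʃ/ is an affricate (sonority 2).
/ʔ/ is a stop (sonority 1).
/θ/→/ɫ/: 3→5 (rises) — ok.
/ɫ/→/d/: 5→1 (does not rise) — violation.
/d/→/tʃ/: 1→2 (rises) — ok.
/tʃ/→/ʔ/: 2→1 (does not rise) — violation.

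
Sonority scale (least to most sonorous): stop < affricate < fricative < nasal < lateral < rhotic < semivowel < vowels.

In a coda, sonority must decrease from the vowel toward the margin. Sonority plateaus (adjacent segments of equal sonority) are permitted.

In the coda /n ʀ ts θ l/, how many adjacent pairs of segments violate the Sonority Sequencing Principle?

/n/ is a nasal (sonority 4).
/ʀ/ is a rhotic (sonority 6).
/ts/ is an affricate (sonority 2).
/θ/ is a fricative (sonority 3).
/l/ is a lateral (sonority 5).
/n/→/ʀ/: 4→6 (does not fall) — violation.
/ʀ/→/ts/: 6→2 (falls) — ok.
/ts/→/θ/: 2→3 (does not fall) — violation.
/θ/→/l/: 3→5 (does not fall) — violation.

3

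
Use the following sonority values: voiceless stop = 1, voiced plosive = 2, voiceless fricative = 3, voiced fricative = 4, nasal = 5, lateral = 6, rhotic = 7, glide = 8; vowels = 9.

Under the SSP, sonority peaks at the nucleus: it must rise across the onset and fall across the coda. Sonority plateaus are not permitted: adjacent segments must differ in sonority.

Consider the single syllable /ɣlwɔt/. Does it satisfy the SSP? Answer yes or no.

Onset: /ɣ/ is a voiced fricative (sonority 4), /l/ is a lateral (sonority 6), /w/ is a glide (sonority 8); then the nucleus /ɔ/ (sonority 9).
Onset profile 4-6-8-9 — rises to the nucleus.
Coda: /t/ is a voiceless stop (sonority 1).
Coda profile 9-1 — falls from the nucleus.

yes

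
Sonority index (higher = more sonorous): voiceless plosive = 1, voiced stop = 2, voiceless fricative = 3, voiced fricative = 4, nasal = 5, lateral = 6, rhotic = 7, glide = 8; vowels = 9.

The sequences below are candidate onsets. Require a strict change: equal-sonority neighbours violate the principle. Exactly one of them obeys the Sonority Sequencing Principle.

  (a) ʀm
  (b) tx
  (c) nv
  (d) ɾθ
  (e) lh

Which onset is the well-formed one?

(a) 7-5 → violates
(b) 1-3 → obeys
(c) 5-4 → violates
(d) 7-3 → violates
(e) 6-3 → violates

b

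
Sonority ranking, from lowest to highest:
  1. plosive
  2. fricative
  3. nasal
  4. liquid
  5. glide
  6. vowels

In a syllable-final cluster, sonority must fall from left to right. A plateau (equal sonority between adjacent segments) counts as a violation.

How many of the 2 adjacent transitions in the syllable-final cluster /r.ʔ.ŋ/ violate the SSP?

/r/ is a liquid (sonority 4).
/ʔ/ is a plosive (sonority 1).
/ŋ/ is a nasal (sonority 3).
/r/→/ʔ/: 4→1 (falls) — ok.
/ʔ/→/ŋ/: 1→3 (does not fall) — violation.

1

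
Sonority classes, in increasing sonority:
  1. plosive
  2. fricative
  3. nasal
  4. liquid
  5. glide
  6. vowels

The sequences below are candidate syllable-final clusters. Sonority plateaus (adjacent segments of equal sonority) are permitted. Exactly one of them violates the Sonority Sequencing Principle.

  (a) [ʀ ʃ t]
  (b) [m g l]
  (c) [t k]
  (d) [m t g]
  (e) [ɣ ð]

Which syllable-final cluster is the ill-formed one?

(a) [ʀ ʃ t]: profile 4-2-1 — obeys.
(b) [m g l]: profile 3-1-4 — violates.
(c) [t k]: profile 1-1 — obeys.
(d) [m t g]: profile 3-1-1 — obeys.
(e) [ɣ ð]: profile 2-2 — obeys.

b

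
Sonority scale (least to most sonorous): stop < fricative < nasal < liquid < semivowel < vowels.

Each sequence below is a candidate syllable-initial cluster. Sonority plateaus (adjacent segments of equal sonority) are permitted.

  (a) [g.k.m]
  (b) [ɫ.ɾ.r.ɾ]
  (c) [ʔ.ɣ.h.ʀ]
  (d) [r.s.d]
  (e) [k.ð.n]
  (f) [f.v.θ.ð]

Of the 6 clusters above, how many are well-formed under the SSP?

(a) 1-1-3 → obeys
(b) 4-4-4-4 → obeys
(c) 1-2-2-4 → obeys
(d) 4-2-1 → violates
(e) 1-2-3 → obeys
(f) 2-2-2-2 → obeys

5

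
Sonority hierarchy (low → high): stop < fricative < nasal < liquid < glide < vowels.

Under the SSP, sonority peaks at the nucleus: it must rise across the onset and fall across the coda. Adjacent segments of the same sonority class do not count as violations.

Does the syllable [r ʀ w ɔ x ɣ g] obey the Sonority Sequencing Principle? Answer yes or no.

Onset: /r/ is a liquid (sonority 4), /ʀ/ is a liquid (sonority 4), /w/ is a glide (sonority 5); then the nucleus /ɔ/ (sonority 6).
Onset profile 4-4-5-6 — rises to the nucleus.
Coda: /x/ is a fricative (sonority 2), /ɣ/ is a fricative (sonority 2), /g/ is a stop (sonority 1).
Coda profile 6-2-2-1 — falls from the nucleus.

yes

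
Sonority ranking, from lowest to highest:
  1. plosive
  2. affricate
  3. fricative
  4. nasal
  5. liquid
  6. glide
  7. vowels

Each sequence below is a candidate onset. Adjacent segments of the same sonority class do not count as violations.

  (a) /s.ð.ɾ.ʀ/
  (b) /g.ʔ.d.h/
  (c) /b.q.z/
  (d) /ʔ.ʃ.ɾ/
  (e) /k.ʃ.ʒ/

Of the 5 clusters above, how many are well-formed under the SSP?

5

(a) sonority 3-3-5-5: well-formed.
(b) sonority 1-1-1-3: well-formed.
(c) sonority 1-1-3: well-formed.
(d) sonority 1-3-5: well-formed.
(e) sonority 1-3-3: well-formed.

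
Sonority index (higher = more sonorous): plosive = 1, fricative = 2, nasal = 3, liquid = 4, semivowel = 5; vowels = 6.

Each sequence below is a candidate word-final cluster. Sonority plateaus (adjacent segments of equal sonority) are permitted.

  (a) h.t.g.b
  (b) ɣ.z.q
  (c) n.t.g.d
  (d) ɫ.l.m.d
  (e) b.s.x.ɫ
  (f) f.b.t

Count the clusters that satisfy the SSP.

5

(a) 2-1-1-1 → obeys
(b) 2-2-1 → obeys
(c) 3-1-1-1 → obeys
(d) 4-4-3-1 → obeys
(e) 1-2-2-4 → violates
(f) 2-1-1 → obeys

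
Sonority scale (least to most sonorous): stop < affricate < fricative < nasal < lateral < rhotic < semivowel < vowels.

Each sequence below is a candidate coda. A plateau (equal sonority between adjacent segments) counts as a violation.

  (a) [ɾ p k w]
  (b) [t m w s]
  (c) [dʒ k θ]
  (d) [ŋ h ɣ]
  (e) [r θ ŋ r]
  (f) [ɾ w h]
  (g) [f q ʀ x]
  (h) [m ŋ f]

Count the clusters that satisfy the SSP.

0

(a) sonority 6-1-1-7: ill-formed.
(b) sonority 1-4-7-3: ill-formed.
(c) sonority 2-1-3: ill-formed.
(d) sonority 4-3-3: ill-formed.
(e) sonority 6-3-4-6: ill-formed.
(f) sonority 6-7-3: ill-formed.
(g) sonority 3-1-6-3: ill-formed.
(h) sonority 4-4-3: ill-formed.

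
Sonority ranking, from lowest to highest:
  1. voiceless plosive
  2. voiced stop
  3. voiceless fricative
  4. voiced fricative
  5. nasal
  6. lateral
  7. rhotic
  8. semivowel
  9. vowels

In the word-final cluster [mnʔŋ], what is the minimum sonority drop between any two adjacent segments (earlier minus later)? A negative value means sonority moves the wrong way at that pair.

-4

/m/: nasal = 5.
/n/: nasal = 5.
/ʔ/: voiceless plosive = 1.
/ŋ/: nasal = 5.
/m/→/n/: change +0.
/n/→/ʔ/: change +4.
/ʔ/→/ŋ/: change -4.
Minimum = -4.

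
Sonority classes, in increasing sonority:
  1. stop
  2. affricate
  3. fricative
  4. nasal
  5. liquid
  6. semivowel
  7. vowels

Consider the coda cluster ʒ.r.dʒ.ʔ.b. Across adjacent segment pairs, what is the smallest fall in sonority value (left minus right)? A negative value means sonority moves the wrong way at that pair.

/ʒ/ is a fricative (sonority 3).
/r/ is a liquid (sonority 5).
/dʒ/ is an affricate (sonority 2).
/ʔ/ is a stop (sonority 1).
/b/ is a stop (sonority 1).
/ʒ/→/r/: change -2.
/r/→/dʒ/: change +3.
/dʒ/→/ʔ/: change +1.
/ʔ/→/b/: change +0.
Minimum = -2.

-2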